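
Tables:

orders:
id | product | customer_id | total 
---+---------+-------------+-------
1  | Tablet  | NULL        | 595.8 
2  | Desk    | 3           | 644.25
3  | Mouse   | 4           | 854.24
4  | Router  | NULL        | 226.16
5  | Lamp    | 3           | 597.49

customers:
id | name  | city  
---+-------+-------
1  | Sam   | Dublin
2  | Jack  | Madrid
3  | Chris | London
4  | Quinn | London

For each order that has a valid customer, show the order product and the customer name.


INNER JOIN keeps only orders rows whose customer_id matches an id in customers. Walk through each order:
  - order 1 (Tablet): customer_id=NULL, no match -> dropped
  - order 2 (Desk): customer_id=3 -> matches Chris
  - order 3 (Mouse): customer_id=4 -> matches Quinn
  - order 4 (Router): customer_id=NULL, no match -> dropped
  - order 5 (Lamp): customer_id=3 -> matches Chris
So 2 of 5 rows are dropped.

SQL:
SELECT a.product, b.name AS customer
FROM orders a
INNER JOIN customers b ON a.customer_id = b.id

Result:
product | customer
--------+---------
Desk    | Chris   
Mouse   | Quinn   
Lamp    | Chris   


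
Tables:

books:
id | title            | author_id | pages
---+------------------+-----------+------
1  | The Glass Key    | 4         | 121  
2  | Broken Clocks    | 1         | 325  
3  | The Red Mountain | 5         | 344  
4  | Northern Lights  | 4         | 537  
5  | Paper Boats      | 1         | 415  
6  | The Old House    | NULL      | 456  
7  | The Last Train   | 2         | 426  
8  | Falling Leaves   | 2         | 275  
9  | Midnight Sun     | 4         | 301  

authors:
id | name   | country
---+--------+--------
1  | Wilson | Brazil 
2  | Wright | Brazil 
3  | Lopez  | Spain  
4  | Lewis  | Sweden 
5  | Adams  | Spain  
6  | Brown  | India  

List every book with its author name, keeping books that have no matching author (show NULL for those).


LEFT JOIN keeps every row from books (the left table); where author_id has no match in authors, the author columns become NULL. Walk through each book:
  - book 1 (The Glass Key): author_id=4 -> matches Lewis
  - book 2 (Broken Clocks): author_id=1 -> matches Wilson
  - book 3 (The Red Mountain): author_id=5 -> matches Adams
  - book 4 (Northern Lights): author_id=4 -> matches Lewis
  - book 5 (Paper Boats): author_id=1 -> matches Wilson
  - book 6 (The Old House): author_id=NULL, no match -> kept with NULL
  - book 7 (The Last Train): author_id=2 -> matches Wright
  - book 8 (Falling Leaves): author_id=2 -> matches Wright
  - book 9 (Midnight Sun): author_id=4 -> matches Lewis
All 9 rows appear; 1 has NULL author.

SQL:
SELECT a.title, b.name AS author
FROM books a
LEFT JOIN authors b ON a.author_id = b.id

Result:
title            | author
-----------------+-------
The Glass Key    | Lewis 
Broken Clocks    | Wilson
The Red Mountain | Adams 
Northern Lights  | Lewis 
Paper Boats      | Wilson
The Old House    | NULL  
The Last Train   | Wright
Falling Leaves   | Wright
Midnight Sun     | Lewis 


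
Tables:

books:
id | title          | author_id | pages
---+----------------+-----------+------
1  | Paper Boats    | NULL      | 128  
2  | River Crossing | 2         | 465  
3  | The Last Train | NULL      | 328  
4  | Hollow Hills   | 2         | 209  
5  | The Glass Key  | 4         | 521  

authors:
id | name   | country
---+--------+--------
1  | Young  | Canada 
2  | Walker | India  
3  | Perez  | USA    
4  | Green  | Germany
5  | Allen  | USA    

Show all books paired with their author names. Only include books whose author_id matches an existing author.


INNER JOIN keeps only books rows whose author_id matches an id in authors. Walk through each book:
  - book 1 (Paper Boats): author_id=NULL, no match -> dropped
  - book 2 (River Crossing): author_id=2 -> matches Walker
  - book 3 (The Last Train): author_id=NULL, no match -> dropped
  - book 4 (Hollow Hills): author_id=2 -> matches Walker
  - book 5 (The Glass Key): author_id=4 -> matches Green
So 2 of 5 rows are dropped.

SQL:
SELECT a.title, b.name AS author
FROM books a
INNER JOIN authors b ON a.author_id = b.id

Result:
title          | author
---------------+-------
River Crossing | Walker
Hollow Hills   | Walker
The Glass Key  | Green 


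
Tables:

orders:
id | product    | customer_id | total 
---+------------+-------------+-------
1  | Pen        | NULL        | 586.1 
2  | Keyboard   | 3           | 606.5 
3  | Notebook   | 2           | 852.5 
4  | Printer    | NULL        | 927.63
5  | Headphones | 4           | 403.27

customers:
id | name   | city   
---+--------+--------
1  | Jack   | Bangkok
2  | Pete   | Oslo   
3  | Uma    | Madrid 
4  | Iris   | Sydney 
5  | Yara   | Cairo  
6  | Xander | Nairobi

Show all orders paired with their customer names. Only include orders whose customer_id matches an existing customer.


INNER JOIN keeps only orders rows whose customer_id matches an id in customers. Walk through each order:
  - order 1 (Pen): customer_id=NULL, no match -> dropped
  - order 2 (Keyboard): customer_id=3 -> matches Uma
  - order 3 (Notebook): customer_id=2 -> matches Pete
  - order 4 (Printer): customer_id=NULL, no match -> dropped
  - order 5 (Headphones): customer_id=4 -> matches Iris
So 2 of 5 rows are dropped.

SQL:
SELECT a.product, b.name AS customer
FROM orders a
INNER JOIN customers b ON a.customer_id = b.id

Result:
product    | customer
-----------+---------
Keyboard   | Uma     
Notebook   | Pete    
Headphones | Iris    


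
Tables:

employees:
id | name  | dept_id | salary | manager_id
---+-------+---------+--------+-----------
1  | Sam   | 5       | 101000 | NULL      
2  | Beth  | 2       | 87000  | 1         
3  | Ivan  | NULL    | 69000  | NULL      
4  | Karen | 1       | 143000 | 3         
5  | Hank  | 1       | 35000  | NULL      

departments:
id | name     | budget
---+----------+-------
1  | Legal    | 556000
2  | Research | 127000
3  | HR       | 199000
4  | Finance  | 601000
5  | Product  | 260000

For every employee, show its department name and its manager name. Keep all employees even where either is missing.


Two LEFT JOINs from the same base table employees: one to departments via dept_id, one to employees itself via manager_id. Both are LEFT so every employee is preserved.
Match against departments:
  - employee 1 (Sam): dept_id=5 -> matches Product
  - employee 2 (Beth): dept_id=2 -> matches Research
  - employee 3 (Ivan): dept_id=NULL, no match -> kept with NULL
  - employee 4 (Karen): dept_id=1 -> matches Legal
  - employee 5 (Hank): dept_id=1 -> matches Legal
Match against employees (self):
  - employee 1 (Sam): manager_id=NULL -> NULL
  - employee 2 (Beth): manager_id=1 -> Sam
  - employee 3 (Ivan): manager_id=NULL -> NULL
  - employee 4 (Karen): manager_id=3 -> Ivan
  - employee 5 (Hank): manager_id=NULL -> NULL

SQL:
SELECT a.name, b.name AS department, c.name AS manager
FROM employees a
LEFT JOIN departments b ON a.dept_id = b.id
LEFT JOIN employees c ON a.manager_id = c.id

Result:
name  | department | manager
------+------------+--------
Sam   | Product    | NULL   
Beth  | Research   | Sam    
Ivan  | NULL       | NULL   
Karen | Legal      | Ivan   
Hank  | Legal      | NULL   


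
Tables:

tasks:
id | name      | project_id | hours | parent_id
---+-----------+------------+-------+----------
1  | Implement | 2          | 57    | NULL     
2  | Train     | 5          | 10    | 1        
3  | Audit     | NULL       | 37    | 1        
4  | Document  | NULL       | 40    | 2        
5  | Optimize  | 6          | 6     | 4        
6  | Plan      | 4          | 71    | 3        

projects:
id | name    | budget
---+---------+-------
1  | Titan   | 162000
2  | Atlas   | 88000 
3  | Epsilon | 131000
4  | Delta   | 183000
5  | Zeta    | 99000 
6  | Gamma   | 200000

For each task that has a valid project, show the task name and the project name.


INNER JOIN keeps only tasks rows whose project_id matches an id in projects. Walk through each task:
  - task 1 (Implement): project_id=2 -> matches Atlas
  - task 2 (Train): project_id=5 -> matches Zeta
  - task 3 (Audit): project_id=NULL, no match -> dropped
  - task 4 (Document): project_id=NULL, no match -> dropped
  - task 5 (Optimize): project_id=6 -> matches Gamma
  - task 6 (Plan): project_id=4 -> matches Delta
So 2 of 6 rows are dropped.

SQL:
SELECT a.name, b.name AS project
FROM tasks a
INNER JOIN projects b ON a.project_id = b.id

Result:
name      | project
----------+--------
Implement | Atlas  
Train     | Zeta   
Optimize  | Gamma  
Plan      | Delta  


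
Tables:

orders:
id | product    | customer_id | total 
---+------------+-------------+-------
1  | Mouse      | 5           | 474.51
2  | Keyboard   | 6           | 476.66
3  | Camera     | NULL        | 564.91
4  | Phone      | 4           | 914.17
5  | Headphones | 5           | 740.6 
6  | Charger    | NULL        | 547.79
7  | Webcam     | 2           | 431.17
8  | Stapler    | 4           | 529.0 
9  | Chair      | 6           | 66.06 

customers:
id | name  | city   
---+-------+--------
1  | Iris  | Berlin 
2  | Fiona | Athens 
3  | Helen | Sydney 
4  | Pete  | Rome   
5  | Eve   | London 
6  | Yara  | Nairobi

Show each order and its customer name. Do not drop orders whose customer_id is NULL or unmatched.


LEFT JOIN keeps every row from orders (the left table); where customer_id has no match in customers, the customer columns become NULL. Walk through each order:
  - order 1 (Mouse): customer_id=5 -> matches Eve
  - order 2 (Keyboard): customer_id=6 -> matches Yara
  - order 3 (Camera): customer_id=NULL, no match -> kept with NULL
  - order 4 (Phone): customer_id=4 -> matches Pete
  - order 5 (Headphones): customer_id=5 -> matches Eve
  - order 6 (Charger): customer_id=NULL, no match -> kept with NULL
  - order 7 (Webcam): customer_id=2 -> matches Fiona
  - order 8 (Stapler): customer_id=4 -> matches Pete
  - order 9 (Chair): customer_id=6 -> matches Yara
All 9 rows appear; 2 have NULL customer.

SQL:
SELECT a.product, b.name AS customer
FROM orders a
LEFT JOIN customers b ON a.customer_id = b.id

Result:
product    | customer
-----------+---------
Mouse      | Eve     
Keyboard   | Yara    
Camera     | NULL    
Phone      | Pete    
Headphones | Eve     
Charger    | NULL    
Webcam     | Fiona   
Stapler    | Pete    
Chair      | Yara    


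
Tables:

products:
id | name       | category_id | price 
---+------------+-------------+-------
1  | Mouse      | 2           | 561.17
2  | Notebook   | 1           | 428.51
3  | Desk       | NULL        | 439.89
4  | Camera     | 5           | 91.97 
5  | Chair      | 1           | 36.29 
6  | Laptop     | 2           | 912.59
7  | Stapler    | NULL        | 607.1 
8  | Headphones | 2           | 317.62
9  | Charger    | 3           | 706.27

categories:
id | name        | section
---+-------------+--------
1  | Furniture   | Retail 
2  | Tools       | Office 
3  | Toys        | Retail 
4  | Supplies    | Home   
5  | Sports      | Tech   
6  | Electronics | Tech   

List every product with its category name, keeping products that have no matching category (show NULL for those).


LEFT JOIN keeps every row from products (the left table); where category_id has no match in categories, the category columns become NULL. Walk through each product:
  - product 1 (Mouse): category_id=2 -> matches Tools
  - product 2 (Notebook): category_id=1 -> matches Furniture
  - product 3 (Desk): category_id=NULL, no match -> kept with NULL
  - product 4 (Camera): category_id=5 -> matches Sports
  - product 5 (Chair): category_id=1 -> matches Furniture
  - product 6 (Laptop): category_id=2 -> matches Tools
  - product 7 (Stapler): category_id=NULL, no match -> kept with NULL
  - product 8 (Headphones): category_id=2 -> matches Tools
  - product 9 (Charger): category_id=3 -> matches Toys
All 9 rows appear; 2 have NULL category.

SQL:
SELECT a.name, b.name AS category
FROM products a
LEFT JOIN categories b ON a.category_id = b.id

Result:
name       | category 
-----------+----------
Mouse      | Tools    
Notebook   | Furniture
Desk       | NULL     
Camera     | Sports   
Chair      | Furniture
Laptop     | Tools    
Stapler    | NULL     
Headphones | Tools    
Charger    | Toys     


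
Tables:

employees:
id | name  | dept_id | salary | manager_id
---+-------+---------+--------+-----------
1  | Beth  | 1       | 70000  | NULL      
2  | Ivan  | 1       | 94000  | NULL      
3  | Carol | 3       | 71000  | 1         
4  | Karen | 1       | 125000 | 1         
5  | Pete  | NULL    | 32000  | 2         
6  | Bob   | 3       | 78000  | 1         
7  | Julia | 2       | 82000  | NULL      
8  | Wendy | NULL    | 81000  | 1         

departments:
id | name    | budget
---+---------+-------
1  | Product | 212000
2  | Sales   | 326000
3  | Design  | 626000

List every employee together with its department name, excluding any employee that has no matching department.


INNER JOIN keeps only employees rows whose dept_id matches an id in departments. Walk through each employee:
  - employee 1 (Beth): dept_id=1 -> matches Product
  - employee 2 (Ivan): dept_id=1 -> matches Product
  - employee 3 (Carol): dept_id=3 -> matches Design
  - employee 4 (Karen): dept_id=1 -> matches Product
  - employee 5 (Pete): dept_id=NULL, no match -> dropped
  - employee 6 (Bob): dept_id=3 -> matches Design
  - employee 7 (Julia): dept_id=2 -> matches Sales
  - employee 8 (Wendy): dept_id=NULL, no match -> dropped
So 2 of 8 rows are dropped.

SQL:
SELECT a.name, b.name AS department
FROM employees a
INNER JOIN departments b ON a.dept_id = b.id

Result:
name  | department
------+-----------
Beth  | Product   
Ivan  | Product   
Carol | Design    
Karen | Product   
Bob   | Design    
Julia | Sales     


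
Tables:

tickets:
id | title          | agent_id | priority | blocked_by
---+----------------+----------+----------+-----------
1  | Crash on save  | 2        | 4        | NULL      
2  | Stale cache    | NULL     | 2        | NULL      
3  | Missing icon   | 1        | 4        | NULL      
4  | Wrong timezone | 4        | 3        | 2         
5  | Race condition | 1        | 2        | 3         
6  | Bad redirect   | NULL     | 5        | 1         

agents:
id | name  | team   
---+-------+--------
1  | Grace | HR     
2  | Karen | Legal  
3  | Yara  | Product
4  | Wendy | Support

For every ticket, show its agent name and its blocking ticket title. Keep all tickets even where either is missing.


Two LEFT JOINs from the same base table tickets: one to agents via agent_id, one to tickets itself via blocked_by. Both are LEFT so every ticket is preserved.
Match against agents:
  - ticket 1 (Crash on save): agent_id=2 -> matches Karen
  - ticket 2 (Stale cache): agent_id=NULL, no match -> kept with NULL
  - ticket 3 (Missing icon): agent_id=1 -> matches Grace
  - ticket 4 (Wrong timezone): agent_id=4 -> matches Wendy
  - ticket 5 (Race condition): agent_id=1 -> matches Grace
  - ticket 6 (Bad redirect): agent_id=NULL, no match -> kept with NULL
Match against tickets (self):
  - ticket 1 (Crash on save): blocked_by=NULL -> NULL
  - ticket 2 (Stale cache): blocked_by=NULL -> NULL
  - ticket 3 (Missing icon): blocked_by=NULL -> NULL
  - ticket 4 (Wrong timezone): blocked_by=2 -> Stale cache
  - ticket 5 (Race condition): blocked_by=3 -> Missing icon
  - ticket 6 (Bad redirect): blocked_by=1 -> Crash on save

SQL:
SELECT a.title, b.name AS agent, c.title AS blocked_by
FROM tickets a
LEFT JOIN agents b ON a.agent_id = b.id
LEFT JOIN tickets c ON a.blocked_by = c.id

Result:
title          | agent | blocked_by   
---------------+-------+--------------
Crash on save  | Karen | NULL         
Stale cache    | NULL  | NULL         
Missing icon   | Grace | NULL         
Wrong timezone | Wendy | Stale cache  
Race condition | Grace | Missing icon 
Bad redirect   | NULL  | Crash on save


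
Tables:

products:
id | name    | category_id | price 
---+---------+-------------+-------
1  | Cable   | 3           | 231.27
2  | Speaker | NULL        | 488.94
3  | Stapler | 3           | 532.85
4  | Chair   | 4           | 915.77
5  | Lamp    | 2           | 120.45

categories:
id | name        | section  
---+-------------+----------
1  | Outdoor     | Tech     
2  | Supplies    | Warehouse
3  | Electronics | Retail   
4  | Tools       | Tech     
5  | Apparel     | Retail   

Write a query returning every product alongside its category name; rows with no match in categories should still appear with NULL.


LEFT JOIN keeps every row from products (the left table); where category_id has no match in categories, the category columns become NULL. Walk through each product:
  - product 1 (Cable): category_id=3 -> matches Electronics
  - product 2 (Speaker): category_id=NULL, no match -> kept with NULL
  - product 3 (Stapler): category_id=3 -> matches Electronics
  - product 4 (Chair): category_id=4 -> matches Tools
  - product 5 (Lamp): category_id=2 -> matches Supplies
All 5 rows appear; 1 has NULL category.

SQL:
SELECT a.name, b.name AS category
FROM products a
LEFT JOIN categories b ON a.category_id = b.id

Result:
name    | category   
--------+------------
Cable   | Electronics
Speaker | NULL       
Stapler | Electronics
Chair   | Tools      
Lamp    | Supplies   


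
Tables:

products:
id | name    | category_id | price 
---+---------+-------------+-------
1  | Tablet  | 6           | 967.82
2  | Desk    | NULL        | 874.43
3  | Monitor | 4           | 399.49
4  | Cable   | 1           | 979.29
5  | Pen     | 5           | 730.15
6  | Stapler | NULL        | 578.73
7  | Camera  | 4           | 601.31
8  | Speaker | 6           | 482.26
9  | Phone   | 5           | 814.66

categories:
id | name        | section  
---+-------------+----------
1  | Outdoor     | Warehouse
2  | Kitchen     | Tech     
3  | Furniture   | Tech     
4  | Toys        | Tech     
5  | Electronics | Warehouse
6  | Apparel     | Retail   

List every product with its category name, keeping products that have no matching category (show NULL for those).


LEFT JOIN keeps every row from products (the left table); where category_id has no match in categories, the category columns become NULL. Walk through each product:
  - product 1 (Tablet): category_id=6 -> matches Apparel
  - product 2 (Desk): category_id=NULL, no match -> kept with NULL
  - product 3 (Monitor): category_id=4 -> matches Toys
  - product 4 (Cable): category_id=1 -> matches Outdoor
  - product 5 (Pen): category_id=5 -> matches Electronics
  - product 6 (Stapler): category_id=NULL, no match -> kept with NULL
  - product 7 (Camera): category_id=4 -> matches Toys
  - product 8 (Speaker): category_id=6 -> matches Apparel
  - product 9 (Phone): category_id=5 -> matches Electronics
All 9 rows appear; 2 have NULL category.

SQL:
SELECT a.name, b.name AS category
FROM products a
LEFT JOIN categories b ON a.category_id = b.id

Result:
name    | category   
--------+------------
Tablet  | Apparel    
Desk    | NULL       
Monitor | Toys       
Cable   | Outdoor    
Pen     | Electronics
Stapler | NULL       
Camera  | Toys       
Speaker | Apparel    
Phone   | Electronics


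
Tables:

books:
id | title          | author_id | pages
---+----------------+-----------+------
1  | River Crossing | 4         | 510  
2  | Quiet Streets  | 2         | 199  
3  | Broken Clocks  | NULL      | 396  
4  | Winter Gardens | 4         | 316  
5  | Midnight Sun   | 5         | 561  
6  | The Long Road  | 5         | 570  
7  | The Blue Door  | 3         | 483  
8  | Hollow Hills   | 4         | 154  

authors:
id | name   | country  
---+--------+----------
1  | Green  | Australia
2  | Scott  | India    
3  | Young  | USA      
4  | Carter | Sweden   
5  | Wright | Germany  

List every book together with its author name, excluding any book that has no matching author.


INNER JOIN keeps only books rows whose author_id matches an id in authors. Walk through each book:
  - book 1 (River Crossing): author_id=4 -> matches Carter
  - book 2 (Quiet Streets): author_id=2 -> matches Scott
  - book 3 (Broken Clocks): author_id=NULL, no match -> dropped
  - book 4 (Winter Gardens): author_id=4 -> matches Carter
  - book 5 (Midnight Sun): author_id=5 -> matches Wright
  - book 6 (The Long Road): author_id=5 -> matches Wright
  - book 7 (The Blue Door): author_id=3 -> matches Young
  - book 8 (Hollow Hills): author_id=4 -> matches Carter
So 1 of 8 rows is dropped.

SQL:
SELECT a.title, b.name AS author
FROM books a
INNER JOIN authors b ON a.author_id = b.id

Result:
title          | author
---------------+-------
River Crossing | Carter
Quiet Streets  | Scott 
Winter Gardens | Carter
Midnight Sun   | Wright
The Long Road  | Wright
The Blue Door  | Young 
Hollow Hills   | Carter


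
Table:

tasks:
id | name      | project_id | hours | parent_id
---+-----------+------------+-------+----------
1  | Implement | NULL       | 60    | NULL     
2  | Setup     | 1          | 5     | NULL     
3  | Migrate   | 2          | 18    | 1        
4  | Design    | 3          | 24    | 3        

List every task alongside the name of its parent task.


This is a self-join: tasks is joined to a second copy of itself, matching each row's parent_id to another row's id. Use LEFT JOIN so rows with parent_id=NULL are kept.
  - task 1 (Implement): parent_id=NULL -> NULL
  - task 2 (Setup): parent_id=NULL -> NULL
  - task 3 (Migrate): parent_id=1 -> Implement
  - task 4 (Design): parent_id=3 -> Migrate

SQL:
SELECT a.name AS item, b.name AS parent
FROM tasks a
LEFT JOIN tasks b ON a.parent_id = b.id

Result:
item      | parent   
----------+----------
Implement | NULL     
Setup     | NULL     
Migrate   | Implement
Design    | Migrate  


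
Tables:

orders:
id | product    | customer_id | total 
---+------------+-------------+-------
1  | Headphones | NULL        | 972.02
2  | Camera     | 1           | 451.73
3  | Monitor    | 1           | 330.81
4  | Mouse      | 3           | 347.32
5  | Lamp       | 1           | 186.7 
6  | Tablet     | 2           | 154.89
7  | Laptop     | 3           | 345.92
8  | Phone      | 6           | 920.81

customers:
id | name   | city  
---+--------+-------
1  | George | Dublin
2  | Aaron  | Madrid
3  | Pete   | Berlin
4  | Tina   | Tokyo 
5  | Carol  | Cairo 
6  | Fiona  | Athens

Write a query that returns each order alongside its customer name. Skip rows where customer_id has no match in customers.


INNER JOIN keeps only orders rows whose customer_id matches an id in customers. Walk through each order:
  - order 1 (Headphones): customer_id=NULL, no match -> dropped
  - order 2 (Camera): customer_id=1 -> matches George
  - order 3 (Monitor): customer_id=1 -> matches George
  - order 4 (Mouse): customer_id=3 -> matches Pete
  - order 5 (Lamp): customer_id=1 -> matches George
  - order 6 (Tablet): customer_id=2 -> matches Aaron
  - order 7 (Laptop): customer_id=3 -> matches Pete
  - order 8 (Phone): customer_id=6 -> matches Fiona
So 1 of 8 rows is dropped.

SQL:
SELECT a.product, b.name AS customer
FROM orders a
INNER JOIN customers b ON a.customer_id = b.id

Result:
product | customer
--------+---------
Camera  | George  
Monitor | George  
Mouse   | Pete    
Lamp    | George  
Tablet  | Aaron   
Laptop  | Pete    
Phone   | Fiona   


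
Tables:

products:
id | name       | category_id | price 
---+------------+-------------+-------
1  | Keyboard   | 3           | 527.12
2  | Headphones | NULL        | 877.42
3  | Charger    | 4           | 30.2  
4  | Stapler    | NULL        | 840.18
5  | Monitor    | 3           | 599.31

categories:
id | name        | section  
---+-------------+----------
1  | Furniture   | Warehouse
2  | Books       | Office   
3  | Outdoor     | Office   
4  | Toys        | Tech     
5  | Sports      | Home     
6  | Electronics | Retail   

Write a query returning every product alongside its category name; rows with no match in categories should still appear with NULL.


LEFT JOIN keeps every row from products (the left table); where category_id has no match in categories, the category columns become NULL. Walk through each product:
  - product 1 (Keyboard): category_id=3 -> matches Outdoor
  - product 2 (Headphones): category_id=NULL, no match -> kept with NULL
  - product 3 (Charger): category_id=4 -> matches Toys
  - product 4 (Stapler): category_id=NULL, no match -> kept with NULL
  - product 5 (Monitor): category_id=3 -> matches Outdoor
All 5 rows appear; 2 have NULL category.

SQL:
SELECT a.name, b.name AS category
FROM products a
LEFT JOIN categories b ON a.category_id = b.id

Result:
name       | category
-----------+---------
Keyboard   | Outdoor 
Headphones | NULL    
Charger    | Toys    
Stapler    | NULL    
Monitor    | Outdoor 


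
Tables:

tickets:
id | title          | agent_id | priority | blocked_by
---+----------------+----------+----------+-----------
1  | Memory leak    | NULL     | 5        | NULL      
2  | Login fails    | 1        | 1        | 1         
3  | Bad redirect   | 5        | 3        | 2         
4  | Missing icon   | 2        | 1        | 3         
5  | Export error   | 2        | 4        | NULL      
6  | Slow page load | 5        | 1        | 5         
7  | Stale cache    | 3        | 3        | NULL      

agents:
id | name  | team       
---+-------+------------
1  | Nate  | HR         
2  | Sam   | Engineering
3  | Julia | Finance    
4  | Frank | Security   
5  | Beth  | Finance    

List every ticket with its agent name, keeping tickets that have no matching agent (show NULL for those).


LEFT JOIN keeps every row from tickets (the left table); where agent_id has no match in agents, the agent columns become NULL. Walk through each ticket:
  - ticket 1 (Memory leak): agent_id=NULL, no match -> kept with NULL
  - ticket 2 (Login fails): agent_id=1 -> matches Nate
  - ticket 3 (Bad redirect): agent_id=5 -> matches Beth
  - ticket 4 (Missing icon): agent_id=2 -> matches Sam
  - ticket 5 (Export error): agent_id=2 -> matches Sam
  - ticket 6 (Slow page load): agent_id=5 -> matches Beth
  - ticket 7 (Stale cache): agent_id=3 -> matches Julia
All 7 rows appear; 1 has NULL agent.

SQL:
SELECT a.title, b.name AS agent
FROM tickets a
LEFT JOIN agents b ON a.agent_id = b.id

Result:
title          | agent
---------------+------
Memory leak    | NULL 
Login fails    | Nate 
Bad redirect   | Beth 
Missing icon   | Sam  
Export error   | Sam  
Slow page load | Beth 
Stale cache    | Julia


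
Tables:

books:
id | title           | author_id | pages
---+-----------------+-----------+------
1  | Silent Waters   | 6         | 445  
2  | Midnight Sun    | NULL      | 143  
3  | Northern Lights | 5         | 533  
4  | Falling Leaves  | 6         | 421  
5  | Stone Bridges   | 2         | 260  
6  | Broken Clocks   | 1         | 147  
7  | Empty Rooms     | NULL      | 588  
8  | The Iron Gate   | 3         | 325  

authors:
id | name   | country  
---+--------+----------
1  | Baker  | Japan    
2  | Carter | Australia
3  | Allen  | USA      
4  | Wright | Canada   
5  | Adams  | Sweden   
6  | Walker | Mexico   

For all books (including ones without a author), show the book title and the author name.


LEFT JOIN keeps every row from books (the left table); where author_id has no match in authors, the author columns become NULL. Walk through each book:
  - book 1 (Silent Waters): author_id=6 -> matches Walker
  - book 2 (Midnight Sun): author_id=NULL, no match -> kept with NULL
  - book 3 (Northern Lights): author_id=5 -> matches Adams
  - book 4 (Falling Leaves): author_id=6 -> matches Walker
  - book 5 (Stone Bridges): author_id=2 -> matches Carter
  - book 6 (Broken Clocks): author_id=1 -> matches Baker
  - book 7 (Empty Rooms): author_id=NULL, no match -> kept with NULL
  - book 8 (The Iron Gate): author_id=3 -> matches Allen
All 8 rows appear; 2 have NULL author.

SQL:
SELECT a.title, b.name AS author
FROM books a
LEFT JOIN authors b ON a.author_id = b.id

Result:
title           | author
----------------+-------
Silent Waters   | Walker
Midnight Sun    | NULL  
Northern Lights | Adams 
Falling Leaves  | Walker
Stone Bridges   | Carter
Broken Clocks   | Baker 
Empty Rooms     | NULL  
The Iron Gate   | Allen 


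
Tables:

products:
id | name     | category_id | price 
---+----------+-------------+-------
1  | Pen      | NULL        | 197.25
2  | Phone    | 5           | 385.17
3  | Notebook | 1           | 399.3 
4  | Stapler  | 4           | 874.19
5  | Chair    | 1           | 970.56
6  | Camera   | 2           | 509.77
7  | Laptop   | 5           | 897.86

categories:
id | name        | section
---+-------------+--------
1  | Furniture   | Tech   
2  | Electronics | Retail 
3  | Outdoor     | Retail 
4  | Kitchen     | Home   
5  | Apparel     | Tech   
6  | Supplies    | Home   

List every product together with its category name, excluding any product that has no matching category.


INNER JOIN keeps only products rows whose category_id matches an id in categories. Walk through each product:
  - product 1 (Pen): category_id=NULL, no match -> dropped
  - product 2 (Phone): category_id=5 -> matches Apparel
  - product 3 (Notebook): category_id=1 -> matches Furniture
  - product 4 (Stapler): category_id=4 -> matches Kitchen
  - product 5 (Chair): category_id=1 -> matches Furniture
  - product 6 (Camera): category_id=2 -> matches Electronics
  - product 7 (Laptop): category_id=5 -> matches Apparel
So 1 of 7 rows is dropped.

SQL:
SELECT a.name, b.name AS category
FROM products a
INNER JOIN categories b ON a.category_id = b.id

Result:
name     | category   
---------+------------
Phone    | Apparel    
Notebook | Furniture  
Stapler  | Kitchen    
Chair    | Furniture  
Camera   | Electronics
Laptop   | Apparel    


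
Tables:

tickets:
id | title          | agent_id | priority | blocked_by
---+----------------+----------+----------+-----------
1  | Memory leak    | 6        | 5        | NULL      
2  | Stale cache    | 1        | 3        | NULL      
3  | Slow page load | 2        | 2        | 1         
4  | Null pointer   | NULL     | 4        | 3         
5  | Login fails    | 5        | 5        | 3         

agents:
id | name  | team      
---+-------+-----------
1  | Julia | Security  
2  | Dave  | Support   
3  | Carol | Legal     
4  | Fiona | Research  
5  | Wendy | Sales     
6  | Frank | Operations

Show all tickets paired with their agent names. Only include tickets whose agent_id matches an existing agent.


INNER JOIN keeps only tickets rows whose agent_id matches an id in agents. Walk through each ticket:
  - ticket 1 (Memory leak): agent_id=6 -> matches Frank
  - ticket 2 (Stale cache): agent_id=1 -> matches Julia
  - ticket 3 (Slow page load): agent_id=2 -> matches Dave
  - ticket 4 (Null pointer): agent_id=NULL, no match -> dropped
  - ticket 5 (Login fails): agent_id=5 -> matches Wendy
So 1 of 5 rows is dropped.

SQL:
SELECT a.title, b.name AS agent
FROM tickets a
INNER JOIN agents b ON a.agent_id = b.id

Result:
title          | agent
---------------+------
Memory leak    | Frank
Stale cache    | Julia
Slow page load | Dave 
Login fails    | Wendy


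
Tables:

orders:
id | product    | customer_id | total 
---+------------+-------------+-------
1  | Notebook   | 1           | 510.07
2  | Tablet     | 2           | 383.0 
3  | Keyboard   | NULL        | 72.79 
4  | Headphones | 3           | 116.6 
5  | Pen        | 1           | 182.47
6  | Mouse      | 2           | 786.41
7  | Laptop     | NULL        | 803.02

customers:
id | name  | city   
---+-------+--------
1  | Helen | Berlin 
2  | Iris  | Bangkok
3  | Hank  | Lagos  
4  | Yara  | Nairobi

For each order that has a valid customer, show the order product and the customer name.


INNER JOIN keeps only orders rows whose customer_id matches an id in customers. Walk through each order:
  - order 1 (Notebook): customer_id=1 -> matches Helen
  - order 2 (Tablet): customer_id=2 -> matches Iris
  - order 3 (Keyboard): customer_id=NULL, no match -> dropped
  - order 4 (Headphones): customer_id=3 -> matches Hank
  - order 5 (Pen): customer_id=1 -> matches Helen
  - order 6 (Mouse): customer_id=2 -> matches Iris
  - order 7 (Laptop): customer_id=NULL, no match -> dropped
So 2 of 7 rows are dropped.

SQL:
SELECT a.product, b.name AS customer
FROM orders a
INNER JOIN customers b ON a.customer_id = b.id

Result:
product    | customer
-----------+---------
Notebook   | Helen   
Tablet     | Iris    
Headphones | Hank    
Pen        | Helen   
Mouse      | Iris    


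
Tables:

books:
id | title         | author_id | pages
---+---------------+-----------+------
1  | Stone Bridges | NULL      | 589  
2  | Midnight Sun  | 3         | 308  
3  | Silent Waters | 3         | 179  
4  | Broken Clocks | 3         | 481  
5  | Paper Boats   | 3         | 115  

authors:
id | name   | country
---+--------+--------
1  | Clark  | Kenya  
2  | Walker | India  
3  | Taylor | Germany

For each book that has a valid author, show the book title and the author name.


INNER JOIN keeps only books rows whose author_id matches an id in authors. Walk through each book:
  - book 1 (Stone Bridges): author_id=NULL, no match -> dropped
  - book 2 (Midnight Sun): author_id=3 -> matches Taylor
  - book 3 (Silent Waters): author_id=3 -> matches Taylor
  - book 4 (Broken Clocks): author_id=3 -> matches Taylor
  - book 5 (Paper Boats): author_id=3 -> matches Taylor
So 1 of 5 rows is dropped.

SQL:
SELECT a.title, b.name AS author
FROM books a
INNER JOIN authors b ON a.author_id = b.id

Result:
title         | author
--------------+-------
Midnight Sun  | Taylor
Silent Waters | Taylor
Broken Clocks | Taylor
Paper Boats   | Taylor


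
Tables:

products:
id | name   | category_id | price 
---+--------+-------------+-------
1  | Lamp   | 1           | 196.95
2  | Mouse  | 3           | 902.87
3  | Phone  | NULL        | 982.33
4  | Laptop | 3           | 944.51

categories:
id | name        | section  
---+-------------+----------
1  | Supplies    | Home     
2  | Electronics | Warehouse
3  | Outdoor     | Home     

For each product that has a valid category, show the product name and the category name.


INNER JOIN keeps only products rows whose category_id matches an id in categories. Walk through each product:
  - product 1 (Lamp): category_id=1 -> matches Supplies
  - product 2 (Mouse): category_id=3 -> matches Outdoor
  - product 3 (Phone): category_id=NULL, no match -> dropped
  - product 4 (Laptop): category_id=3 -> matches Outdoor
So 1 of 4 rows is dropped.

SQL:
SELECT a.name, b.name AS category
FROM products a
INNER JOIN categories b ON a.category_id = b.id

Result:
name   | category
-------+---------
Lamp   | Supplies
Mouse  | Outdoor 
Laptop | Outdoor 


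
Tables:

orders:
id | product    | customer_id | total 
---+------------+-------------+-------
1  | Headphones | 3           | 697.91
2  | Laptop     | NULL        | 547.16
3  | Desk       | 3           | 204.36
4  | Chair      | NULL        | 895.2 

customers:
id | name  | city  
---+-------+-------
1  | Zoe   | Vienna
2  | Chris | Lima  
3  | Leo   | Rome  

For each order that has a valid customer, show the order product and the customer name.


INNER JOIN keeps only orders rows whose customer_id matches an id in customers. Walk through each order:
  - order 1 (Headphones): customer_id=3 -> matches Leo
  - order 2 (Laptop): customer_id=NULL, no match -> dropped
  - order 3 (Desk): customer_id=3 -> matches Leo
  - order 4 (Chair): customer_id=NULL, no match -> dropped
So 2 of 4 rows are dropped.

SQL:
SELECT a.product, b.name AS customer
FROM orders a
INNER JOIN customers b ON a.customer_id = b.id

Result:
product    | customer
-----------+---------
Headphones | Leo     
Desk       | Leo     


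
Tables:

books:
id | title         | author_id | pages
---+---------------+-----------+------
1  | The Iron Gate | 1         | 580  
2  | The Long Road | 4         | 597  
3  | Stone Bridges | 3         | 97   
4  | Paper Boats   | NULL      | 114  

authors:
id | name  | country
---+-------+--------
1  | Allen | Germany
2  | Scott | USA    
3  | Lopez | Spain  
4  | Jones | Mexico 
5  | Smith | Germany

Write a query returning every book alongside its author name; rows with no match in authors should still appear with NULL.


LEFT JOIN keeps every row from books (the left table); where author_id has no match in authors, the author columns become NULL. Walk through each book:
  - book 1 (The Iron Gate): author_id=1 -> matches Allen
  - book 2 (The Long Road): author_id=4 -> matches Jones
  - book 3 (Stone Bridges): author_id=3 -> matches Lopez
  - book 4 (Paper Boats): author_id=NULL, no match -> kept with NULL
All 4 rows appear; 1 has NULL author.

SQL:
SELECT a.title, b.name AS author
FROM books a
LEFT JOIN authors b ON a.author_id = b.id

Result:
title         | author
--------------+-------
The Iron Gate | Allen 
The Long Road | Jones 
Stone Bridges | Lopez 
Paper Boats   | NULL  


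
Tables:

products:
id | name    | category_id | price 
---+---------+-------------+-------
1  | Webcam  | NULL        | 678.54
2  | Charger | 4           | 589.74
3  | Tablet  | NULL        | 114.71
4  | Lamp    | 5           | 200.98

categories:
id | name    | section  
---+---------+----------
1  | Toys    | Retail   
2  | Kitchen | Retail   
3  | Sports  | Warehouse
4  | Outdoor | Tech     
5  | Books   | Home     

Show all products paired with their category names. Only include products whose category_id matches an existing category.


INNER JOIN keeps only products rows whose category_id matches an id in categories. Walk through each product:
  - product 1 (Webcam): category_id=NULL, no match -> dropped
  - product 2 (Charger): category_id=4 -> matches Outdoor
  - product 3 (Tablet): category_id=NULL, no match -> dropped
  - product 4 (Lamp): category_id=5 -> matches Books
So 2 of 4 rows are dropped.

SQL:
SELECT a.name, b.name AS category
FROM products a
INNER JOIN categories b ON a.category_id = b.id

Result:
name    | category
--------+---------
Charger | Outdoor 
Lamp    | Books   


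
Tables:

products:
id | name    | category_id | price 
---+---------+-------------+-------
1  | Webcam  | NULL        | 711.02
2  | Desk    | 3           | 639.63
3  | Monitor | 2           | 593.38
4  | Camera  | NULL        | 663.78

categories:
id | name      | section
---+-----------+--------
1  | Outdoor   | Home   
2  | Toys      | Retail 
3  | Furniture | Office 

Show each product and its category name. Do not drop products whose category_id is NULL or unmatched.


LEFT JOIN keeps every row from products (the left table); where category_id has no match in categories, the category columns become NULL. Walk through each product:
  - product 1 (Webcam): category_id=NULL, no match -> kept with NULL
  - product 2 (Desk): category_id=3 -> matches Furniture
  - product 3 (Monitor): category_id=2 -> matches Toys
  - product 4 (Camera): category_id=NULL, no match -> kept with NULL
All 4 rows appear; 2 have NULL category.

SQL:
SELECT a.name, b.name AS category
FROM products a
LEFT JOIN categories b ON a.category_id = b.id

Result:
name    | category 
--------+----------
Webcam  | NULL     
Desk    | Furniture
Monitor | Toys     
Camera  | NULL     


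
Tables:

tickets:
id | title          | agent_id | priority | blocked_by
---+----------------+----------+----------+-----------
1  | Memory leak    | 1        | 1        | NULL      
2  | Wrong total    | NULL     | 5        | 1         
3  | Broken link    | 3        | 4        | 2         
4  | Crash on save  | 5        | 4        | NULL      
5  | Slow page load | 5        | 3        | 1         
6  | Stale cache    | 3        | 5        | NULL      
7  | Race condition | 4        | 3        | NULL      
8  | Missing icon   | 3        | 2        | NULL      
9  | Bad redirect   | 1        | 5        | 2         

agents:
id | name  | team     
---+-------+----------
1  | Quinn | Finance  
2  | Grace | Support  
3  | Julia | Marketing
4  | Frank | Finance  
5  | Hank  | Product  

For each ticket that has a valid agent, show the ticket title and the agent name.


INNER JOIN keeps only tickets rows whose agent_id matches an id in agents. Walk through each ticket:
  - ticket 1 (Memory leak): agent_id=1 -> matches Quinn
  - ticket 2 (Wrong total): agent_id=NULL, no match -> dropped
  - ticket 3 (Broken link): agent_id=3 -> matches Julia
  - ticket 4 (Crash on save): agent_id=5 -> matches Hank
  - ticket 5 (Slow page load): agent_id=5 -> matches Hank
  - ticket 6 (Stale cache): agent_id=3 -> matches Julia
  - ticket 7 (Race condition): agent_id=4 -> matches Frank
  - ticket 8 (Missing icon): agent_id=3 -> matches Julia
  - ticket 9 (Bad redirect): agent_id=1 -> matches Quinn
So 1 of 9 rows is dropped.

SQL:
SELECT a.title, b.name AS agent
FROM tickets a
INNER JOIN agents b ON a.agent_id = b.id

Result:
title          | agent
---------------+------
Memory leak    | Quinn
Broken link    | Julia
Crash on save  | Hank 
Slow page load | Hank 
Stale cache    | Julia
Race condition | Frank
Missing icon   | Julia
Bad redirect   | Quinn
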